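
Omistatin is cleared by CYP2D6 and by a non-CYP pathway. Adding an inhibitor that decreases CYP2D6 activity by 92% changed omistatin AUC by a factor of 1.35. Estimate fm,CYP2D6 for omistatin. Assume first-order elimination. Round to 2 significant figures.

0.28

Let fm be the CYP2D6 fraction. New clearance relative to baseline = fm × 0.08 + (1 − fm).
AUC ratio = 1 / (new CL fraction), so new CL fraction = 1 / 1.35 = 0.7407.
fm × 0.08 + 1 − fm = 0.7407  ⇒  fm × (0.08 − 1) = −0.2593  ⇒  fm = 0.28.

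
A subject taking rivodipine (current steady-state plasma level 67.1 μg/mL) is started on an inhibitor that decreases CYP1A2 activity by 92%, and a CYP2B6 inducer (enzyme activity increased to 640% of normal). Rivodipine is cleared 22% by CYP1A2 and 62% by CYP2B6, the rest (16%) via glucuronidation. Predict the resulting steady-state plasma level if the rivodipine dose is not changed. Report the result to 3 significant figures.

CYP1A2: 0.22 × 0.08 = 0.0176
CYP2B6: 0.62 × 6.4 = 3.968
Other: 0.16 (unchanged)
CL_new/CL_old = 0.0176 + 3.968 + 0.16 = 4.1456.
New steady-state plasma level = 67.1 / 4.1456 = 16.2 μg/mL (concentration scales inversely with clearance).

16.2 μg/mL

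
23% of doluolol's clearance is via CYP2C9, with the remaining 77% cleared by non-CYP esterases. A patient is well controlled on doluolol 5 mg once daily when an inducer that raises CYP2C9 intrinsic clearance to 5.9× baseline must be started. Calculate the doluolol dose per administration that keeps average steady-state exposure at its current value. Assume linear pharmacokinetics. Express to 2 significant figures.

The CYP2C9 pathway (23% of clearance) is boosted to 5.9× activity: 0.23 × 5.9 = 1.357.
Non-CYP routes (77%) are unchanged.
New clearance relative to baseline: 1.357 + 0.77 = 2.127.
To maintain the same steady-state level, dose must scale with clearance: new dose = 5 × 2.127 = 11 mg.

11 mg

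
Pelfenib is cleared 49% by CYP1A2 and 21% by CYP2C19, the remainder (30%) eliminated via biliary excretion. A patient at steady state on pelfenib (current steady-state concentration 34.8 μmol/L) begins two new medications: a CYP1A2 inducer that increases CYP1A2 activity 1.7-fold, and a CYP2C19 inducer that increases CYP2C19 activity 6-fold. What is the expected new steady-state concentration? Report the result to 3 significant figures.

The CYP1A2 pathway (49% of clearance) is boosted to 1.7× activity: 0.49 × 1.7 = 0.833.
The CYP2C19 pathway (21% of clearance) increases to 6× activity: 0.21 × 6 = 1.26.
The remaining 30% of clearance is unaffected.
New clearance relative to baseline: 0.833 + 1.26 + 0.3 = 2.393.
Steady-state concentration ∝ 1/CL: new value = 34.8 / 2.393 = 14.5 μmol/L.

14.5 μmol/L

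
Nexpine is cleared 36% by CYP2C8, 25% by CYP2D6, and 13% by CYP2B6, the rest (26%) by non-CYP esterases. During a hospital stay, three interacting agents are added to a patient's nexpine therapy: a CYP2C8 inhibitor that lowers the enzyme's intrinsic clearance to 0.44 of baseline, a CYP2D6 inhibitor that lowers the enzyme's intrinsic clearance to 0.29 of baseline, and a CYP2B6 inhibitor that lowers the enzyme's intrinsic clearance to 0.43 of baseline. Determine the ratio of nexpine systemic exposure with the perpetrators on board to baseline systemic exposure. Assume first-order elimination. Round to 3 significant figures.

1.83

The CYP2C8 pathway (36% of clearance) is reduced to 0.44× activity: 0.36 × 0.44 = 0.1584.
The CYP2D6 pathway (25% of clearance) falls to 0.29× activity: 0.25 × 0.29 = 0.0725.
The CYP2B6 pathway (13% of clearance) drops to 0.43× activity: 0.13 × 0.43 = 0.0559.
Non-CYP routes (26%) are unchanged.
New clearance relative to baseline: 0.1584 + 0.0725 + 0.0559 + 0.26 = 0.5468.
Because systemic exposure varies inversely with clearance, the combined effect is 1 / 0.5468 = 1.83.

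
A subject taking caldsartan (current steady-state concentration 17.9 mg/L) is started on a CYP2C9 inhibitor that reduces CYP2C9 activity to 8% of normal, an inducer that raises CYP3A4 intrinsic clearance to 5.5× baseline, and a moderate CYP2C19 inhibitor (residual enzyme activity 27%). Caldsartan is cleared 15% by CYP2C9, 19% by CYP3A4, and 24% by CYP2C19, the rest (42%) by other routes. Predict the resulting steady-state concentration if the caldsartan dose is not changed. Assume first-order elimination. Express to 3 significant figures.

11.6 mg/L

The CYP2C9 pathway (15% of clearance) is reduced to 0.08× activity: 0.15 × 0.08 = 0.012.
The CYP3A4 pathway (19% of clearance) increases to 5.5× activity: 0.19 × 5.5 = 1.045.
The CYP2C19 pathway (24% of clearance) drops to 0.27× activity: 0.24 × 0.27 = 0.0648.
The remaining 42% of clearance is unaffected.
Relative clearance = 0.012 + 1.045 + 0.0648 + 0.42 = 1.5418.
Steady-state concentration ∝ 1/CL: new value = 17.9 / 1.5418 = 11.6 mg/L.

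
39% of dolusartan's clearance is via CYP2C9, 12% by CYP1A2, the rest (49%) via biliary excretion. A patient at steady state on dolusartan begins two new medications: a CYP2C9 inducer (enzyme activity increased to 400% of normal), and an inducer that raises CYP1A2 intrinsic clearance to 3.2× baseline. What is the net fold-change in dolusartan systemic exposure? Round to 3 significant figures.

0.411

The CYP2C9 pathway (39% of clearance) rises to 4× activity: 0.39 × 4 = 1.56.
The CYP1A2 pathway (12% of clearance) rises to 3.2× activity: 0.12 × 3.2 = 0.384.
Non-CYP routes (49%) are unchanged.
CL_new/CL_old = 1.56 + 0.384 + 0.49 = 2.434.
Because systemic exposure varies inversely with clearance, the combined effect is 1 / 2.434 = 0.411.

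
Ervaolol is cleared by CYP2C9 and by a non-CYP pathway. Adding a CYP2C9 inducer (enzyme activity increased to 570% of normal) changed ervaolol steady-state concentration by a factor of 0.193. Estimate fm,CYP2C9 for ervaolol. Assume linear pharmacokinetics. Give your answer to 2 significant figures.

0.89

CL'/CL = 1 / 0.193 = 5.181
5.7·fm + (1 − fm) = 5.181
fm = (5.181 − 1) / (5.7 − 1) = 0.89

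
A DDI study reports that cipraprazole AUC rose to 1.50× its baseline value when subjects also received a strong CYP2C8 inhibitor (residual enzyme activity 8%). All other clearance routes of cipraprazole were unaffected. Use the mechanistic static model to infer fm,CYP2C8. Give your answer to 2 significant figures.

CL'/CL = 1 / 1.50 = 0.6667
0.08·fm + (1 − fm) = 0.6667
fm = (0.6667 − 1) / (0.08 − 1) = 0.36

0.36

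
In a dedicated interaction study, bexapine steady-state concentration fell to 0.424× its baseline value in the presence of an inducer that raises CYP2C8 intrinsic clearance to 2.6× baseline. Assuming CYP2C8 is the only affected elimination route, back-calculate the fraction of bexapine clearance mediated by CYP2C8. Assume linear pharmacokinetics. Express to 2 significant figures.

0.85

Let fm be the CYP2C8 fraction. New clearance relative to baseline = fm × 2.6 + (1 − fm).
Steady-state concentration ratio = 1 / (new CL fraction), so new CL fraction = 1 / 0.424 = 2.358.
fm × 2.6 + 1 − fm = 2.358  ⇒  fm × (2.6 − 1) = 1.358  ⇒  fm = 0.85.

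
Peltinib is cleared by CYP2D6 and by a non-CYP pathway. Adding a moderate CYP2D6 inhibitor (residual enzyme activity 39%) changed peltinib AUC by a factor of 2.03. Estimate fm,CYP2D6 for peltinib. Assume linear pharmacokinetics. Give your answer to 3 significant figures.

CL'/CL = 1 / 2.03 = 0.4926
0.39·fm + (1 − fm) = 0.4926
fm = (0.4926 − 1) / (0.39 − 1) = 0.832

0.832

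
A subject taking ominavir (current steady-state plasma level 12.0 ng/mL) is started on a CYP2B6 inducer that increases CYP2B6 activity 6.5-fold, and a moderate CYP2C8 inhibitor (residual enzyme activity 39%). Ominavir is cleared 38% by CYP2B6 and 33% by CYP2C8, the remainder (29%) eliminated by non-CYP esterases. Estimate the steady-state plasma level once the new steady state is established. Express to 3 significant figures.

The CYP2B6 pathway (38% of clearance) increases to 6.5× activity: 0.38 × 6.5 = 2.47.
The CYP2C8 pathway (33% of clearance) falls to 0.39× activity: 0.33 × 0.39 = 0.1287.
The remaining 29% of clearance is unaffected.
Relative clearance = 2.47 + 0.1287 + 0.29 = 2.8887.
Steady-state plasma level ∝ 1/CL: new value = 12.0 / 2.8887 = 4.15 ng/mL.

4.15 ng/mL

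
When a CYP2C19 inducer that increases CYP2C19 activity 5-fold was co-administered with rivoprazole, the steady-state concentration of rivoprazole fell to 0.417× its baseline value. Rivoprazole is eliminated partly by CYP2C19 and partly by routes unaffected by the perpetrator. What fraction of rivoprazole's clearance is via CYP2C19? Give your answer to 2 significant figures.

CL'/CL = 1 / 0.417 = 2.398
5·fm + (1 − fm) = 2.398
fm = (2.398 − 1) / (5 − 1) = 0.35

0.35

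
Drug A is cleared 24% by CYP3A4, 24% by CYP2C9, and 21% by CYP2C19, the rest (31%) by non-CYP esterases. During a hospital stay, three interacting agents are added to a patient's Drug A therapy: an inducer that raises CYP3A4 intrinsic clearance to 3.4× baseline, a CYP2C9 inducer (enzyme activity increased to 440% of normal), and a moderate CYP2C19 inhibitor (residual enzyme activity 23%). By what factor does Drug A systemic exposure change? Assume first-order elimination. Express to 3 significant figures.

0.448

The CYP3A4 pathway (24% of clearance) rises to 3.4× activity: 0.24 × 3.4 = 0.816.
The CYP2C9 pathway (24% of clearance) is boosted to 4.4× activity: 0.24 × 4.4 = 1.056.
The CYP2C19 pathway (21% of clearance) falls to 0.23× activity: 0.21 × 0.23 = 0.0483.
The remaining 31% of clearance is unaffected.
Relative clearance = 0.816 + 1.056 + 0.0483 + 0.31 = 2.2303.
Because systemic exposure varies inversely with clearance, the combined effect is 1 / 2.2303 = 0.448.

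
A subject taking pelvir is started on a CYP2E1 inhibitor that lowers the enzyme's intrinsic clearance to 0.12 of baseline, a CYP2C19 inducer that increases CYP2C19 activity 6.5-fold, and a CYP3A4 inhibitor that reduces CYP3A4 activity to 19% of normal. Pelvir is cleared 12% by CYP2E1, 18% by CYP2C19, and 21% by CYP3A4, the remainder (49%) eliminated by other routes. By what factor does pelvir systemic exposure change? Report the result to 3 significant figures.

0.583

The CYP2E1 pathway (12% of clearance) falls to 0.12× activity: 0.12 × 0.12 = 0.0144.
The CYP2C19 pathway (18% of clearance) increases to 6.5× activity: 0.18 × 6.5 = 1.17.
The CYP3A4 pathway (21% of clearance) drops to 0.19× activity: 0.21 × 0.19 = 0.0399.
The remaining 49% of clearance is unaffected.
New clearance relative to baseline: 0.0144 + 1.17 + 0.0399 + 0.49 = 1.7143.
Net systemic exposure ratio = 1 / 1.7143 = 0.583.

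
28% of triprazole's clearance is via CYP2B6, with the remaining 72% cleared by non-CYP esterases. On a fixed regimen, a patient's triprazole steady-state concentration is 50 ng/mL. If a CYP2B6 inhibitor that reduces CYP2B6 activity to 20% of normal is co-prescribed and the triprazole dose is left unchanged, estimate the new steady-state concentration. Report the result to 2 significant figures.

CYP2B6: 0.28 × 0.2 = 0.056
Other: 0.72 (unchanged)
New clearance relative to baseline: 0.056 + 0.72 = 0.776.
New steady-state concentration = baseline ÷ relative clearance = 50 / 0.776 = 64 ng/mL.

64 ng/mL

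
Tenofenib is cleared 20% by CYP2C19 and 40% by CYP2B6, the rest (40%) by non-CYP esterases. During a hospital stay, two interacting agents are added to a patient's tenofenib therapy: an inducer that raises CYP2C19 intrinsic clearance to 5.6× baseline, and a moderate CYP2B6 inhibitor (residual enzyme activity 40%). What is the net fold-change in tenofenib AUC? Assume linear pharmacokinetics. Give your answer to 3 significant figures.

0.595

The CYP2C19 pathway (20% of clearance) increases to 5.6× activity: 0.2 × 5.6 = 1.12.
The CYP2B6 pathway (40% of clearance) is reduced to 0.4× activity: 0.4 × 0.4 = 0.16.
The remaining 40% of clearance is unaffected.
Relative clearance = 1.12 + 0.16 + 0.4 = 1.68.
Net AUC ratio = 1 / 1.68 = 0.595.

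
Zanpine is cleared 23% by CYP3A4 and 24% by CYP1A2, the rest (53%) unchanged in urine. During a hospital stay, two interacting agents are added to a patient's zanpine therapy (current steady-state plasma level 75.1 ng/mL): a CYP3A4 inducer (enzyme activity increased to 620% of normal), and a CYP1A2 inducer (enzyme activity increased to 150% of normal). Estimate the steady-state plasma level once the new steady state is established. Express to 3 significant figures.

32.4 ng/mL

CYP3A4: 0.23 × 6.2 = 1.426
CYP1A2: 0.24 × 1.5 = 0.36
Other: 0.53 (unchanged)
New clearance relative to baseline: 1.426 + 0.36 + 0.53 = 2.316.
New steady-state plasma level = 75.1 / 2.316 = 32.4 ng/mL (concentration scales inversely with clearance).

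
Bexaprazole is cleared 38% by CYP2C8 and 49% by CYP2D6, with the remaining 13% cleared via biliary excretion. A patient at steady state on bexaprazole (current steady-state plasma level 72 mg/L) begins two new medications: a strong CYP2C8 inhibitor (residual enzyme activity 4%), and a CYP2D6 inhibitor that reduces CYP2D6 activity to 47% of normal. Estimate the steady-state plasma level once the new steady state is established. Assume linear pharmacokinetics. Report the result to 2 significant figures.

CYP2C8: 0.38 × 0.04 = 0.0152
CYP2D6: 0.49 × 0.47 = 0.2303
Other: 0.13 (unchanged)
CL_new/CL_old = 0.0152 + 0.2303 + 0.13 = 0.3755.
Dividing the baseline by the relative clearance: 72 / 0.3755 = 1.9 × 10² mg/L.

1.9 × 10² mg/L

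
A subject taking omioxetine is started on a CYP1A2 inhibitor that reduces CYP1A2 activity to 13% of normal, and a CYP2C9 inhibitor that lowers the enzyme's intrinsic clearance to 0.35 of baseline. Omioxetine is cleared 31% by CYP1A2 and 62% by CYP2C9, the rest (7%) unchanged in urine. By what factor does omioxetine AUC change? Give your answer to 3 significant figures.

3.06

The CYP1A2 pathway (31% of clearance) drops to 0.13× activity: 0.31 × 0.13 = 0.0403.
The CYP2C9 pathway (62% of clearance) falls to 0.35× activity: 0.62 × 0.35 = 0.217.
Non-CYP routes (7%) are unchanged.
CL_new/CL_old = 0.0403 + 0.217 + 0.07 = 0.3273.
AUC ∝ 1/CL: fold-change = 1 / 0.3273 = 3.06.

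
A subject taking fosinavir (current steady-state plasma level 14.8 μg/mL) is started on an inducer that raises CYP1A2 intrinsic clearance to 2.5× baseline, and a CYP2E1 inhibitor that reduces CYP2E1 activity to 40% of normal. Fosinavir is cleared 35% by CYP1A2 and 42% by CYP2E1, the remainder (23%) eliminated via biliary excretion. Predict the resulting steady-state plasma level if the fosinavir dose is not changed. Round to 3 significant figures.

11.6 μg/mL

The CYP1A2 pathway (35% of clearance) is boosted to 2.5× activity: 0.35 × 2.5 = 0.875.
The CYP2E1 pathway (42% of clearance) drops to 0.4× activity: 0.42 × 0.4 = 0.168.
The remaining 23% of clearance is unaffected.
Relative clearance = 0.875 + 0.168 + 0.23 = 1.273.
New steady-state plasma level = 14.8 / 1.273 = 11.6 μg/mL (concentration scales inversely with clearance).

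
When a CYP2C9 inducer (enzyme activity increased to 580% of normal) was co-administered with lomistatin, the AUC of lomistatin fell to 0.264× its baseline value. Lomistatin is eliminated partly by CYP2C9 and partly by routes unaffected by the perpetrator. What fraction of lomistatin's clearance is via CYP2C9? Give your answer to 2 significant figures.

Let fm be the CYP2C9 fraction. New clearance relative to baseline = fm × 5.8 + (1 − fm).
AUC ratio = 1 / (new CL fraction), so new CL fraction = 1 / 0.264 = 3.788.
fm × 5.8 + 1 − fm = 3.788  ⇒  fm × (5.8 − 1) = 2.788  ⇒  fm = 0.58.

0.58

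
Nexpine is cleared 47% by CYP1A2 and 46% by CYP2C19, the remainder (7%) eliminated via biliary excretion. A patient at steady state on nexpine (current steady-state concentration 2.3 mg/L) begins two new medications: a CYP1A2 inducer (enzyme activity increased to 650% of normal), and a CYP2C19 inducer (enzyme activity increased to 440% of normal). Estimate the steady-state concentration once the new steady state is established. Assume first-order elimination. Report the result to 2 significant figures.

0.45 mg/L

CYP1A2: 0.47 × 6.5 = 3.055
CYP2C19: 0.46 × 4.4 = 2.024
Other: 0.07 (unchanged)
Relative clearance = 3.055 + 2.024 + 0.07 = 5.149.
New steady-state concentration = 2.3 / 5.149 = 0.45 mg/L (concentration scales inversely with clearance).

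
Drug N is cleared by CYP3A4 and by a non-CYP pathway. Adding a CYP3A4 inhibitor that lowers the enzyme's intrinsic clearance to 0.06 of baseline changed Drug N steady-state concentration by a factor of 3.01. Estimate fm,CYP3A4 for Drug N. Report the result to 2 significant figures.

0.71

Call the CYP3A4 fraction fm. After the interaction, CL_new/CL_old = fm × 0.06 + (1 − fm).
Steady-state concentration ratio = 1 / (new CL fraction), so new CL fraction = 1 / 3.01 = 0.3322.
fm × 0.06 + 1 − fm = 0.3322  ⇒  fm × (0.06 − 1) = −0.6678  ⇒  fm = 0.71.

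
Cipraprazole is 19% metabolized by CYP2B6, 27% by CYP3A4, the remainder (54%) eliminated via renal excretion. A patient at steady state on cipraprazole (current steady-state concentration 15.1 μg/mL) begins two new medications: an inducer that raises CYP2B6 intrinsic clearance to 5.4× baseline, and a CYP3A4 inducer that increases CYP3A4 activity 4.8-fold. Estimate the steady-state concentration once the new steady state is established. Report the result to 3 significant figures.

5.28 μg/mL

CYP2B6: 0.19 × 5.4 = 1.026
CYP3A4: 0.27 × 4.8 = 1.296
Other: 0.54 (unchanged)
New clearance relative to baseline: 1.026 + 1.296 + 0.54 = 2.862.
New steady-state concentration = 15.1 / 2.862 = 5.28 μg/mL (concentration scales inversely with clearance).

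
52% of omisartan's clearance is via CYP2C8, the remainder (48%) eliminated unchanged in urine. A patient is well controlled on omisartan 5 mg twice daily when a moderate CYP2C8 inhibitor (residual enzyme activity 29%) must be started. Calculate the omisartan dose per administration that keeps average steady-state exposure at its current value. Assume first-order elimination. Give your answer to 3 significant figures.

CYP2C8: 0.52 × 0.29 = 0.1508
Other: 0.48 (unchanged)
CL_new/CL_old = 0.1508 + 0.48 = 0.6308.
Css,avg = (dose rate)/CL, so holding Css fixed requires dose ∝ CL: 5 × 0.6308 = 3.15 mg.

3.15 mg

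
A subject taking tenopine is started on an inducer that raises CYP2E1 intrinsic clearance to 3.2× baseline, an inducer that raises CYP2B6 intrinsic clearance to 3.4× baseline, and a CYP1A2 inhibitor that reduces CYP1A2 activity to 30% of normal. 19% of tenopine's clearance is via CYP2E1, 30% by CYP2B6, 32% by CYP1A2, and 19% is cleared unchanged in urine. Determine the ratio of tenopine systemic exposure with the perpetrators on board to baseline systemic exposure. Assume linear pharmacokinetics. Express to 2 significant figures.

0.52

CYP2E1: 0.19 × 3.2 = 0.608
CYP2B6: 0.3 × 3.4 = 1.02
CYP1A2: 0.32 × 0.3 = 0.096
Other: 0.19 (unchanged)
Relative clearance = 0.608 + 1.02 + 0.096 + 0.19 = 1.914.
Net systemic exposure ratio = 1 / 1.914 = 0.52.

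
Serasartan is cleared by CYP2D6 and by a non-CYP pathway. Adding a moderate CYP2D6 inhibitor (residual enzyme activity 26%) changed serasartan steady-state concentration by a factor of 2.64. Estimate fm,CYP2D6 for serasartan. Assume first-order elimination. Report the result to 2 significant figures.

Write x for the fraction cleared via CYP2D6. The observed steady-state concentration change means clearance fell to 1/2.64 = 0.3788 of baseline.
Setting x·0.26 + (1 − x) = 0.3788 and solving: x = (0.3788 − 1)/(0.26 − 1) = 0.84.

0.84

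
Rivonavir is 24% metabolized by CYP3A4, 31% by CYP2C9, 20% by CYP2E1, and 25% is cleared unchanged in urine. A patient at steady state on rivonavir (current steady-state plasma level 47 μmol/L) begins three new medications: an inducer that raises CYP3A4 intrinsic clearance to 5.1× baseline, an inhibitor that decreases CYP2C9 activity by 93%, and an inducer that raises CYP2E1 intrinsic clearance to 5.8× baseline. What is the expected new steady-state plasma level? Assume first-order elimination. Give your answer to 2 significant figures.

18 μmol/L

CYP3A4: 0.24 × 5.1 = 1.224
CYP2C9: 0.31 × 0.07 = 0.0217
CYP2E1: 0.2 × 5.8 = 1.16
Other: 0.25 (unchanged)
New clearance relative to baseline: 1.224 + 0.0217 + 1.16 + 0.25 = 2.6557.
Dividing the baseline by the relative clearance: 47 / 2.6557 = 18 μmol/L.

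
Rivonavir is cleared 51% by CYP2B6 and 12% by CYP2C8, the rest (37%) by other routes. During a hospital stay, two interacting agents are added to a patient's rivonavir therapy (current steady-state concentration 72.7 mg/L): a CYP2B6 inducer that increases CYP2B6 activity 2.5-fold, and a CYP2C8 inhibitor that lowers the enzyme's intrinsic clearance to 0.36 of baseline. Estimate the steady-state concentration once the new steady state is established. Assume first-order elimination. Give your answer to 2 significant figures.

The CYP2B6 pathway (51% of clearance) rises to 2.5× activity: 0.51 × 2.5 = 1.275.
The CYP2C8 pathway (12% of clearance) drops to 0.36× activity: 0.12 × 0.36 = 0.0432.
The remaining 37% of clearance is unaffected.
CL_new/CL_old = 1.275 + 0.0432 + 0.37 = 1.6882.
Dividing the baseline by the relative clearance: 72.7 / 1.6882 = 43 mg/L.

43 mg/L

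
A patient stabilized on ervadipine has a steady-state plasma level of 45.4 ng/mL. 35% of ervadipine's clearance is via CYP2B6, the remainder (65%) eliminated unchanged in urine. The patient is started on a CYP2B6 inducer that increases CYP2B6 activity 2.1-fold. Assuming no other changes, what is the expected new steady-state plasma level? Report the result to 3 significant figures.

The CYP2B6 pathway (35% of clearance) increases to 2.1× activity: 0.35 × 2.1 = 0.735.
Non-CYP routes (65%) are unchanged.
New clearance relative to baseline: 0.735 + 0.65 = 1.385.
Steady-state plasma level ∝ 1/CL, so new value = 45.4 / 1.385 = 32.8 ng/mL.

32.8 ng/mL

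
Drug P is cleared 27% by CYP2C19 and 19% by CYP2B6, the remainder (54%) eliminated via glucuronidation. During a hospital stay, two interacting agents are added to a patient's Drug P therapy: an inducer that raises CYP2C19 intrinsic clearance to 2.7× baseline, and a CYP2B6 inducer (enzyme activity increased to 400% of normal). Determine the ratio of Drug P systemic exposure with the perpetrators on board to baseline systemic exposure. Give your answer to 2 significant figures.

0.49

The CYP2C19 pathway (27% of clearance) rises to 2.7× activity: 0.27 × 2.7 = 0.729.
The CYP2B6 pathway (19% of clearance) rises to 4× activity: 0.19 × 4 = 0.76.
Non-CYP routes (54%) are unchanged.
CL_new/CL_old = 0.729 + 0.76 + 0.54 = 2.029.
Because systemic exposure varies inversely with clearance, the combined effect is 1 / 2.029 = 0.49.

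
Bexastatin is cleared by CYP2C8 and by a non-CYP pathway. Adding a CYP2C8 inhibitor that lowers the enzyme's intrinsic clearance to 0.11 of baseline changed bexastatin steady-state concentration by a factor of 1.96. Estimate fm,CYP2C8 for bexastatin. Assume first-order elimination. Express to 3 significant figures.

CL'/CL = 1 / 1.96 = 0.5102
0.11·fm + (1 − fm) = 0.5102
fm = (0.5102 − 1) / (0.11 − 1) = 0.550

0.550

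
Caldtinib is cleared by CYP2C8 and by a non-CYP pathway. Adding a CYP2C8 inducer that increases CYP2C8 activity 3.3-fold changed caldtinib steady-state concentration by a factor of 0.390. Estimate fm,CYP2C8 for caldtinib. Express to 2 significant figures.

Let x = fm,CYP2C8. Because steady-state concentration ∝ 1/CL, relative clearance rose to 1/0.390 = 2.564.
Setting x·3.3 + (1 − x) = 2.564 and solving: x = (2.564 − 1)/(3.3 − 1) = 0.68.

0.68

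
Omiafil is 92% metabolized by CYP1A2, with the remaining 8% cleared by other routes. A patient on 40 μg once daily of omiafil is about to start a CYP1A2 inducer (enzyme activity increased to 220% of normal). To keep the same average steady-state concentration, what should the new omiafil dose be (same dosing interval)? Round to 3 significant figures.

84.2 μg

The CYP1A2 pathway (92% of clearance) increases to 2.2× activity: 0.92 × 2.2 = 2.024.
The remaining 8% of clearance is unaffected.
New clearance relative to baseline: 2.024 + 0.08 = 2.104.
Css,avg = (dose rate)/CL, so holding Css fixed requires dose ∝ CL: 40 × 2.104 = 84.2 μg.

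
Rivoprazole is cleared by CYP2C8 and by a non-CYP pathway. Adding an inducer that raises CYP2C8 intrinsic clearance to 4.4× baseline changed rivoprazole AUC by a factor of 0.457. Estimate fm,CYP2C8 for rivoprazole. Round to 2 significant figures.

CL'/CL = 1 / 0.457 = 2.188
4.4·fm + (1 − fm) = 2.188
fm = (2.188 − 1) / (4.4 − 1) = 0.35

0.35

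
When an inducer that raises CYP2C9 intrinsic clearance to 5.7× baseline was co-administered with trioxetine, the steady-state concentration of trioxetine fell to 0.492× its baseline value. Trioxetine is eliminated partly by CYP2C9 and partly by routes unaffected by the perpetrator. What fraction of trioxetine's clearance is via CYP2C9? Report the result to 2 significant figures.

Write x for the fraction cleared via CYP2C9. The observed steady-state concentration change means clearance rose to 1/0.492 = 2.033 of baseline.
Only the CYP2C9 route changed, so 2.033 = x·5.7 + (1 − x), giving x = 0.22.

0.22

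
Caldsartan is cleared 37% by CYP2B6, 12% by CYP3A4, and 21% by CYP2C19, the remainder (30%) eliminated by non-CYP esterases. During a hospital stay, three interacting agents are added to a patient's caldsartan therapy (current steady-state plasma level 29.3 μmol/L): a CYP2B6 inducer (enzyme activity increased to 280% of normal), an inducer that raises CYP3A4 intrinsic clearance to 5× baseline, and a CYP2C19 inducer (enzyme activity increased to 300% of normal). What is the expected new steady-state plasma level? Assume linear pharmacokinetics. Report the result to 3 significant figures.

11.4 μmol/L

The CYP2B6 pathway (37% of clearance) increases to 2.8× activity: 0.37 × 2.8 = 1.036.
The CYP3A4 pathway (12% of clearance) rises to 5× activity: 0.12 × 5 = 0.6.
The CYP2C19 pathway (21% of clearance) rises to 3× activity: 0.21 × 3 = 0.63.
The remaining 30% of clearance is unaffected.
CL_new/CL_old = 1.036 + 0.6 + 0.63 + 0.3 = 2.566.
New steady-state plasma level = 29.3 / 2.566 = 11.4 μmol/L (concentration scales inversely with clearance).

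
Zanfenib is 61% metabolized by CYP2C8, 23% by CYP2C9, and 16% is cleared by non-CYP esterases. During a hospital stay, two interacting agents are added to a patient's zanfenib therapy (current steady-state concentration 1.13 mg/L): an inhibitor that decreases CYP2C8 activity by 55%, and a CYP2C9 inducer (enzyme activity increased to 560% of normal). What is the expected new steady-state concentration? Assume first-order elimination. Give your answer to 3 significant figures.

0.656 mg/L

The CYP2C8 pathway (61% of clearance) is reduced to 0.45× activity: 0.61 × 0.45 = 0.2745.
The CYP2C9 pathway (23% of clearance) rises to 5.6× activity: 0.23 × 5.6 = 1.288.
The remaining 16% of clearance is unaffected.
CL_new/CL_old = 0.2745 + 1.288 + 0.16 = 1.7225.
New steady-state concentration = 1.13 / 1.7225 = 0.656 mg/L (concentration scales inversely with clearance).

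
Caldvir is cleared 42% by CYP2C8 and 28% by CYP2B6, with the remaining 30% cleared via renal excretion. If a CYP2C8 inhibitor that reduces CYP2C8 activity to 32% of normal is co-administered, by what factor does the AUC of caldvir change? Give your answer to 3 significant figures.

1.40

The CYP2C8 pathway (42% of clearance) is reduced to 0.32× activity: 0.42 × 0.32 = 0.1344.
CYP2B6 (28%) and the residual 30% are unaffected.
New clearance relative to baseline: 0.1344 + 0.28 + 0.3 = 0.7144.
AUC ratio = CL_old/CL_new = 1 / 0.7144 = 1.40.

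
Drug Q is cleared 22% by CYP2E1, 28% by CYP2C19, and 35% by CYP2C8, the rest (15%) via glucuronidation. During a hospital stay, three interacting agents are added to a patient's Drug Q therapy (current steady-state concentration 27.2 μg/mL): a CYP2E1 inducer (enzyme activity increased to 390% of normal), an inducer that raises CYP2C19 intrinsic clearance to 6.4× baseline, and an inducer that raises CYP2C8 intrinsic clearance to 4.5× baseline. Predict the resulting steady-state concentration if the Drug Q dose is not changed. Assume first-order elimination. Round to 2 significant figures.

The CYP2E1 pathway (22% of clearance) rises to 3.9× activity: 0.22 × 3.9 = 0.858.
The CYP2C19 pathway (28% of clearance) rises to 6.4× activity: 0.28 × 6.4 = 1.792.
The CYP2C8 pathway (35% of clearance) increases to 4.5× activity: 0.35 × 4.5 = 1.575.
The remaining 15% of clearance is unaffected.
CL_new/CL_old = 0.858 + 1.792 + 1.575 + 0.15 = 4.375.
Steady-state concentration ∝ 1/CL: new value = 27.2 / 4.375 = 6.2 μg/mL.

6.2 μg/mL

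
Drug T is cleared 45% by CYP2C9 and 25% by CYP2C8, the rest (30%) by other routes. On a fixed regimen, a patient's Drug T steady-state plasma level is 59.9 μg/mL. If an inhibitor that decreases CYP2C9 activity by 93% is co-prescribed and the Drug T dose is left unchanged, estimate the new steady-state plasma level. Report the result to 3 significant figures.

103 μg/mL

The CYP2C9 pathway (45% of clearance) is reduced to 0.07× activity: 0.45 × 0.07 = 0.0315.
CYP2C8 (25%) and the residual 30% are unaffected.
New clearance relative to baseline: 0.0315 + 0.25 + 0.3 = 0.5815.
With dosing unchanged, steady-state plasma level scales as 1/CL: 59.9 / 0.5815 = 103 μg/mL.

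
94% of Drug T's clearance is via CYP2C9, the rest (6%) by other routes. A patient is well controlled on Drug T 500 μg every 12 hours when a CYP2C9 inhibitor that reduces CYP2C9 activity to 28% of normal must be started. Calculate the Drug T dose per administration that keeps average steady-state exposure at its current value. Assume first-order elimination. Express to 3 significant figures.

CYP2C9: 0.94 × 0.28 = 0.2632
Other: 0.06 (unchanged)
CL_new/CL_old = 0.2632 + 0.06 = 0.3232.
To maintain the same steady-state level, dose must scale with clearance: new dose = 500 × 0.3232 = 162 μg.

162 μg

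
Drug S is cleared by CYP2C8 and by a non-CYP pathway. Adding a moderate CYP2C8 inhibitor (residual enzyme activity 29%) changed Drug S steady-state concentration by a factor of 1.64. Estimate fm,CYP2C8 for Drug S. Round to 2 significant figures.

0.55

Call the CYP2C8 fraction fm. After the interaction, CL_new/CL_old = fm × 0.29 + (1 − fm).
Steady-state concentration ratio = 1 / (new CL fraction), so new CL fraction = 1 / 1.64 = 0.6098.
fm × 0.29 + 1 − fm = 0.6098  ⇒  fm × (0.29 − 1) = −0.3902  ⇒  fm = 0.55.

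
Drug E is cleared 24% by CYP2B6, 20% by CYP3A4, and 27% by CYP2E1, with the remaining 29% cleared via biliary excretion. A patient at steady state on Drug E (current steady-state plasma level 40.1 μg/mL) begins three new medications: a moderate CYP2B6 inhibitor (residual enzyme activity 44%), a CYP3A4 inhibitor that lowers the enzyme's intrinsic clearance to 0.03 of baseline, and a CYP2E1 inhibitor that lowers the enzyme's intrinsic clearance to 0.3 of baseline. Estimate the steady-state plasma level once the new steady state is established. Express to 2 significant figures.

83 μg/mL

CYP2B6: 0.24 × 0.44 = 0.1056
CYP3A4: 0.2 × 0.03 = 0.006
CYP2E1: 0.27 × 0.3 = 0.081
Other: 0.29 (unchanged)
CL_new/CL_old = 0.1056 + 0.006 + 0.081 + 0.29 = 0.4826.
New steady-state plasma level = 40.1 / 0.4826 = 83 μg/mL (concentration scales inversely with clearance).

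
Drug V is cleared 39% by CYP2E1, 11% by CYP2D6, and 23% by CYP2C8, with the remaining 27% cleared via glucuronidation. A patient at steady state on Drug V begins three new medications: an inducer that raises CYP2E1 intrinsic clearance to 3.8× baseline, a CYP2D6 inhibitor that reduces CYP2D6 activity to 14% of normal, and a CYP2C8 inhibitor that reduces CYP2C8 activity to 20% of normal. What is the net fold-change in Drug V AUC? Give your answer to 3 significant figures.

CYP2E1: 0.39 × 3.8 = 1.482
CYP2D6: 0.11 × 0.14 = 0.0154
CYP2C8: 0.23 × 0.2 = 0.046
Other: 0.27 (unchanged)
Relative clearance = 1.482 + 0.0154 + 0.046 + 0.27 = 1.8134.
AUC ∝ 1/CL: fold-change = 1 / 1.8134 = 0.551.

0.551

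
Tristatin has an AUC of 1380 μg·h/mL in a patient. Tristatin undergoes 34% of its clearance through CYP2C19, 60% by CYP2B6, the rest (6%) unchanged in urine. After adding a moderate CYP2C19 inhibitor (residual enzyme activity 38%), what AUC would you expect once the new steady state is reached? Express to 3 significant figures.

1.75 × 10³ μg·h/mL

The CYP2C19 pathway (34% of clearance) is reduced to 0.38× activity: 0.34 × 0.38 = 0.1292.
CYP2B6 (60%) and the residual 6% are unaffected.
Relative clearance = 0.1292 + 0.6 + 0.06 = 0.7892.
With dosing unchanged, AUC scales as 1/CL: 1380 / 0.7892 = 1.75 × 10³ μg·h/mL.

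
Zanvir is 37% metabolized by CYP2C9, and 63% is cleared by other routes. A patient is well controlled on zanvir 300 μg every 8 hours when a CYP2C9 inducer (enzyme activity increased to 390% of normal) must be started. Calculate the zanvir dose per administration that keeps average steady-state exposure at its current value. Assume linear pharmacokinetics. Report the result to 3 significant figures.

622 μg

The CYP2C9 pathway (37% of clearance) rises to 3.9× activity: 0.37 × 3.9 = 1.443.
The remaining 63% of clearance is unaffected.
Relative clearance = 1.443 + 0.63 = 2.073.
Exposure is unchanged when dose changes in proportion to clearance. New dose = 300 μg × 2.073 = 622 μg.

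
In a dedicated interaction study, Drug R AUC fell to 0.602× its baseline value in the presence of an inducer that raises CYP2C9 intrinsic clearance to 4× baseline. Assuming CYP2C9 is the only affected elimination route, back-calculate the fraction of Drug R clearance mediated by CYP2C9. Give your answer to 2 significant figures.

CL'/CL = 1 / 0.602 = 1.661
4·fm + (1 − fm) = 1.661
fm = (1.661 − 1) / (4 − 1) = 0.22

0.22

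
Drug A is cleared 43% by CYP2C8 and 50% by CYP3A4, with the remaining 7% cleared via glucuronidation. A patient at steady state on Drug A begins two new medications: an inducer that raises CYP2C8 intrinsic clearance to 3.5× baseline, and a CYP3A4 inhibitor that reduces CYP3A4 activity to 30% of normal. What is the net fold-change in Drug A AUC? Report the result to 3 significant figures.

0.580

The CYP2C8 pathway (43% of clearance) is boosted to 3.5× activity: 0.43 × 3.5 = 1.505.
The CYP3A4 pathway (50% of clearance) falls to 0.3× activity: 0.5 × 0.3 = 0.15.
Non-CYP routes (7%) are unchanged.
CL_new/CL_old = 1.505 + 0.15 + 0.07 = 1.725.
Because AUC varies inversely with clearance, the combined effect is 1 / 1.725 = 0.580.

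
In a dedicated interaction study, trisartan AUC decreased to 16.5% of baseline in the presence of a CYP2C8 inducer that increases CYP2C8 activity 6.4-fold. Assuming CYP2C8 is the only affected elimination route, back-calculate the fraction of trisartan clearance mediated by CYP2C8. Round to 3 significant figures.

CL'/CL = 1 / 0.165 = 6.061
6.4·fm + (1 − fm) = 6.061
fm = (6.061 − 1) / (6.4 − 1) = 0.937

0.937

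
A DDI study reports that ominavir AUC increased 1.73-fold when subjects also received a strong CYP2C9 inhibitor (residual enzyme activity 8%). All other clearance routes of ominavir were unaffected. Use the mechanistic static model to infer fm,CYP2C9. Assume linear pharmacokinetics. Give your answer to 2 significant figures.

Let x = fm,CYP2C9. Because AUC ∝ 1/CL, relative clearance fell to 1/1.73 = 0.578.
Setting x·0.08 + (1 − x) = 0.578 and solving: x = (0.578 − 1)/(0.08 − 1) = 0.46.

0.46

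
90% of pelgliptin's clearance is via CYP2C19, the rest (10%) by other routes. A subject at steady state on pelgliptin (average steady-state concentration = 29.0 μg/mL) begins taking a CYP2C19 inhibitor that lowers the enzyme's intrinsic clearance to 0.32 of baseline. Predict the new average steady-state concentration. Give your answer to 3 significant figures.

CYP2C19: 0.9 × 0.32 = 0.288
Other: 0.1 (unchanged)
New clearance relative to baseline: 0.288 + 0.1 = 0.388.
New average steady-state concentration = baseline ÷ relative clearance = 29.0 / 0.388 = 74.7 μg/mL.

74.7 μg/mL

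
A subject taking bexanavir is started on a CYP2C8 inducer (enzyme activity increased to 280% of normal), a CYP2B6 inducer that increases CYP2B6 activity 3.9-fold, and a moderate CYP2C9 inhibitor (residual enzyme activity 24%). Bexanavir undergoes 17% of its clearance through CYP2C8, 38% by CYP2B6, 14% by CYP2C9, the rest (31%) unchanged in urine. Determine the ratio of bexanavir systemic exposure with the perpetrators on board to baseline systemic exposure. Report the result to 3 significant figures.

CYP2C8: 0.17 × 2.8 = 0.476
CYP2B6: 0.38 × 3.9 = 1.482
CYP2C9: 0.14 × 0.24 = 0.0336
Other: 0.31 (unchanged)
CL_new/CL_old = 0.476 + 1.482 + 0.0336 + 0.31 = 2.3016.
Because systemic exposure varies inversely with clearance, the combined effect is 1 / 2.3016 = 0.434.

0.434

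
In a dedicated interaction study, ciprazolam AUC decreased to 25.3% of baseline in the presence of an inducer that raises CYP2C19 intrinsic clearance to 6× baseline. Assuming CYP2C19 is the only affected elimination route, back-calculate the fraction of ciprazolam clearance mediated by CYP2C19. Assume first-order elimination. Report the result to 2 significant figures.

Write x for the fraction cleared via CYP2C19. The observed AUC change means clearance rose to 1/0.253 = 3.953 of baseline.
Setting x·6 + (1 − x) = 3.953 and solving: x = (3.953 − 1)/(6 − 1) = 0.59.

0.59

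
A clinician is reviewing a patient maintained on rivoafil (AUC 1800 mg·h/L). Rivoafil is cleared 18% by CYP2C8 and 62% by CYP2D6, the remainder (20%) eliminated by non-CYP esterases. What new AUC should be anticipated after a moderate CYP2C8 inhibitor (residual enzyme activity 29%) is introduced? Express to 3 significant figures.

The CYP2C8 pathway (18% of clearance) is reduced to 0.29× activity: 0.18 × 0.29 = 0.0522.
CYP2D6 (62%) and the residual 20% are unaffected.
CL_new/CL_old = 0.0522 + 0.62 + 0.2 = 0.8722.
AUC ∝ 1/CL, so new value = 1800 / 0.8722 = 2.06 × 10³ mg·h/L.

2.06 × 10³ mg·h/L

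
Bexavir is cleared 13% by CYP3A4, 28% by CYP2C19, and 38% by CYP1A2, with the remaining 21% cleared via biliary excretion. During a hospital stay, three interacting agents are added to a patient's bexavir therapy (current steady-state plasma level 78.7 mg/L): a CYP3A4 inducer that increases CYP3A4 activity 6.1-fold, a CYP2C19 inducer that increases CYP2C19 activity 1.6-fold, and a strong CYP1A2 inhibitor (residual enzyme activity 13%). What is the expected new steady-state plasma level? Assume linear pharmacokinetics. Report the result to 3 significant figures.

The CYP3A4 pathway (13% of clearance) is boosted to 6.1× activity: 0.13 × 6.1 = 0.793.
The CYP2C19 pathway (28% of clearance) increases to 1.6× activity: 0.28 × 1.6 = 0.448.
The CYP1A2 pathway (38% of clearance) drops to 0.13× activity: 0.38 × 0.13 = 0.0494.
The remaining 21% of clearance is unaffected.
New clearance relative to baseline: 0.793 + 0.448 + 0.0494 + 0.21 = 1.5004.
Steady-state plasma level ∝ 1/CL: new value = 78.7 / 1.5004 = 52.5 mg/L.

52.5 mg/L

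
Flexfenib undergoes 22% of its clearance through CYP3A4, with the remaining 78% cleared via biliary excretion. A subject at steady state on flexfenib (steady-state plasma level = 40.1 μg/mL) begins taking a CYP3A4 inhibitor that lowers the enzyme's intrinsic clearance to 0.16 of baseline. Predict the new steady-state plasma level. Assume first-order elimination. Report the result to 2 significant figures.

49 μg/mL

CYP3A4: 0.22 × 0.16 = 0.0352
Other: 0.78 (unchanged)
CL_new/CL_old = 0.0352 + 0.78 = 0.8152.
Steady-state plasma level ∝ 1/CL, so new value = 40.1 / 0.8152 = 49 μg/mL.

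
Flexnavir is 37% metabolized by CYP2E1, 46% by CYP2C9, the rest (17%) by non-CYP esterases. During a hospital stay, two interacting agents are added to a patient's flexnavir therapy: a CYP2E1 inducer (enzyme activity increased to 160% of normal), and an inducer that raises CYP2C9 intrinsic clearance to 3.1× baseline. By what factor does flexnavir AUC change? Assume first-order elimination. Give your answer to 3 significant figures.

The CYP2E1 pathway (37% of clearance) rises to 1.6× activity: 0.37 × 1.6 = 0.592.
The CYP2C9 pathway (46% of clearance) increases to 3.1× activity: 0.46 × 3.1 = 1.426.
The remaining 17% of clearance is unaffected.
CL_new/CL_old = 0.592 + 1.426 + 0.17 = 2.188.
Because AUC varies inversely with clearance, the combined effect is 1 / 2.188 = 0.457.

0.457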